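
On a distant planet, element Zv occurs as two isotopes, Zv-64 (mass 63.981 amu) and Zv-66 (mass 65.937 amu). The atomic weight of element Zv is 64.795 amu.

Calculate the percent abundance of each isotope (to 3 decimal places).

With x = fraction of Zv-64 (so Zv-66 is 1 − x):
63.981·x + 65.937·(1 − x) = 64.795
(63.981 − 65.937)·x = 64.795 − 65.937
x = -1.142 / -1.956 = 0.58384 → 58.384% Zv-64, 41.616% Zv-66.

Zv-64: 58.384%, Zv-66: 41.616%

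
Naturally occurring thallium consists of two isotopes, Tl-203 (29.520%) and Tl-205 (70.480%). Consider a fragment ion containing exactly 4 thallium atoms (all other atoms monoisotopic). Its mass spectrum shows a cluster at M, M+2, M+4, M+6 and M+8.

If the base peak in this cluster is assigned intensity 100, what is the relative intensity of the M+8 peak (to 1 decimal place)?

59.7

Binomial terms of (0.29520 + 0.70480)^4: M 0.0076, M+2 0.0725, M+4 0.2597, M+6 0.4134, M+8 0.2468 → M+6 is the base peak.
P(M+6) = C(4,3) × 0.29520^1 × 0.70480^3 = 4 × 0.2952 × 0.35010449 = 0.413403 (base)
P(M+8) = C(4,4) × 0.29520^0 × 0.70480^4 = 1 × 1.0000 × 0.24675365 = 0.246754
Relative intensity = 0.246754 / 0.413403 × 100 = 59.7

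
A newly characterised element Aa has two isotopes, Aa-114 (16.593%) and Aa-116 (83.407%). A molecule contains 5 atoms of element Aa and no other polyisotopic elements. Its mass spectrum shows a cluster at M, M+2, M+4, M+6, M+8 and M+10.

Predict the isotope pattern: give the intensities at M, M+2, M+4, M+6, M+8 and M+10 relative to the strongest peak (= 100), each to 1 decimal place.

Expanding (0.16593 + 0.83407)^5:
P(M) = 0.16593^5 = 0.000126
P(M+2) = 5 × 0.16593^4 × 0.83407^1 = 0.003161
P(M+4) = 10 × 0.16593^3 × 0.83407^2 = 0.031782
P(M+6) = 10 × 0.16593^2 × 0.83407^3 = 0.159756
P(M+8) = 5 × 0.16593^1 × 0.83407^4 = 0.401518
P(M+10) = 0.83407^5 = 0.403657
The M+10 peak is largest (0.403657); scaling to 100 gives 0.0 : 0.8 : 7.9 : 39.6 : 99.5 : 100.0.

0.0 : 0.8 : 7.9 : 39.6 : 99.5 : 100.0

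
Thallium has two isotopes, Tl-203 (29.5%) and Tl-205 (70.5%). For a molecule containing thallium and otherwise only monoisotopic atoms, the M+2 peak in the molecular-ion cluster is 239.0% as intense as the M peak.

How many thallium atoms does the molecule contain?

1

For n independent Tl atoms, I(M+2)/I(M) = n · (abundance Tl-205) / (abundance Tl-203) = n · 0.705/0.295.
n = 2.390 × 0.295/0.705 = 1.00 ≈ 1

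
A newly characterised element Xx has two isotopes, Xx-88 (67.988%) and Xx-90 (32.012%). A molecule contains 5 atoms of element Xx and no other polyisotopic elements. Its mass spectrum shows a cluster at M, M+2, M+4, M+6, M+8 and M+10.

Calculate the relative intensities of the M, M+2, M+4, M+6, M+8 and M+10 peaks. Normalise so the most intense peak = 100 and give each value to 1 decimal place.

42.5 : 100.0 : 94.2 : 44.3 : 10.4 : 1.0

Each Xx atom is independently Xx-88 (p = 0.67988) or Xx-90 (q = 0.32012); the cluster is the binomial expansion (p + q)^5.
P(M) = 0.67988^5 = 0.145265
P(M+2) = 5 × 0.67988^4 × 0.32012^1 = 0.341989
P(M+4) = 10 × 0.67988^3 × 0.32012^2 = 0.322049
P(M+6) = 10 × 0.67988^2 × 0.32012^3 = 0.151636
P(M+8) = 5 × 0.67988^1 × 0.32012^4 = 0.035699
P(M+10) = 0.32012^5 = 0.003362
The M+2 peak is largest (0.341989); scaling to 100 gives 42.5 : 100.0 : 94.2 : 44.3 : 10.4 : 1.0.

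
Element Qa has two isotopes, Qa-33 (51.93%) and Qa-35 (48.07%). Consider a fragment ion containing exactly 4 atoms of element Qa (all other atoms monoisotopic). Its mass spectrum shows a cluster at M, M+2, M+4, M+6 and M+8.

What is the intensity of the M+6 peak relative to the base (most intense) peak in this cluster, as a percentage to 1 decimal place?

Binomial terms of (0.5193 + 0.4807)^4: M 0.0727, M+2 0.2693, M+4 0.3739, M+6 0.2307, M+8 0.0534 → M+4 is the base peak.
P(M+4) = C(4,2) × 0.5193^2 × 0.4807^2 = 6 × 0.26967249 × 0.23107249 = 0.373883 (base)
P(M+6) = C(4,3) × 0.5193^1 × 0.4807^3 = 4 × 0.5193 × 0.11107655 = 0.230728
Relative intensity = 0.230728 / 0.373883 × 100 = 61.7

61.7%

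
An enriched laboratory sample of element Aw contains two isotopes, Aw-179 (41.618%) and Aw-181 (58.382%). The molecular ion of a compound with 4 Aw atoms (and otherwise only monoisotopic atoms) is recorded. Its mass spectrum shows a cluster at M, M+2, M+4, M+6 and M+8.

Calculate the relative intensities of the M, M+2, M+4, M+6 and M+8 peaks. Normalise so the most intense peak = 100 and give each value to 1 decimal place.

Expanding (0.41618 + 0.58382)^4:
P(M) = 0.41618^4 = 0.030000
P(M+2) = 4 × 0.41618^3 × 0.58382^1 = 0.168338
P(M+4) = 6 × 0.41618^2 × 0.58382^2 = 0.354219
P(M+6) = 4 × 0.41618^1 × 0.58382^3 = 0.331267
P(M+8) = 0.58382^4 = 0.116176
The M+4 peak is largest (0.354219); scaling to 100 gives 8.5 : 47.5 : 100.0 : 93.5 : 32.8.

8.5 : 47.5 : 100.0 : 93.5 : 32.8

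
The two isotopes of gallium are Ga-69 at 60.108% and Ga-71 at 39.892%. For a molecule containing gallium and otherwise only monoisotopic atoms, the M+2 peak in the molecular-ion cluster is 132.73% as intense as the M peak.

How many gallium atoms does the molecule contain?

2

With n Ga atoms, P(M+2)/P(M) = C(n,1)·p^(n−1)q / p^n = n·q/p = n · 0.39892/0.60108.
n = 1.3273 × 0.60108/0.39892 = 2.00 ≈ 2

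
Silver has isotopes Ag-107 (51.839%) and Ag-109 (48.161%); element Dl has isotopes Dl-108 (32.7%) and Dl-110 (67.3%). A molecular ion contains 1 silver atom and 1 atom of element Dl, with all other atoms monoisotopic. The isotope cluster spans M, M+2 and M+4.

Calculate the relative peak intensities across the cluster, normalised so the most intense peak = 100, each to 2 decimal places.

Silver pattern (n=1): 0.51839 : 0.48161
Element Dl pattern (n=1): 0.3270 : 0.6730
Convolve the two distributions (both contribute in 2-u steps):
  M: 0.51839×0.3270 = 0.169514
  M+2: 0.51839×0.6730 + 0.48161×0.3270 = 0.506363
  M+4: 0.48161×0.6730 = 0.324124
Scale to base peak (0.506363) = 100: 33.48 : 100.00 : 64.01

33.48 : 100.00 : 64.01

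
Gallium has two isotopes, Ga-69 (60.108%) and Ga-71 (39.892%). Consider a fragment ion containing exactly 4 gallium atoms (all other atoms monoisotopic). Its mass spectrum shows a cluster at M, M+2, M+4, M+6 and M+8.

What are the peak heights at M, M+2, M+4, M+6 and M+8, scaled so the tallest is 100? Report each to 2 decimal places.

37.67 : 100.00 : 99.55 : 44.05 : 7.31

The 4 Ga atoms are independent, so intensities follow the terms of (0.60108 + 0.39892)^4.
P(M) = 0.60108^4 = 0.130536
P(M+2) = 4 × 0.60108^3 × 0.39892^1 = 0.346531
P(M+4) = 6 × 0.60108^2 × 0.39892^2 = 0.344975
P(M+6) = 4 × 0.60108^1 × 0.39892^3 = 0.152633
P(M+8) = 0.39892^4 = 0.025325
The M+2 peak is largest (0.346531); scaling to 100 gives 37.67 : 100.00 : 99.55 : 44.05 : 7.31.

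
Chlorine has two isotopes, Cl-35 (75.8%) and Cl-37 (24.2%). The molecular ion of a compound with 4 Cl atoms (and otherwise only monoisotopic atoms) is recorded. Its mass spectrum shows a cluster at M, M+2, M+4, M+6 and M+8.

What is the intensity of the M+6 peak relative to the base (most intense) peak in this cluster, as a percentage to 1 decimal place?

(0.758 + 0.242)^4 gives M 0.3301, M+2 0.4216, M+4 0.2019, M+6 0.0430, M+8 0.0034; the largest is M+2.
P(M+2) = C(4,1) × 0.758^3 × 0.242^1 = 4 × 0.43551951 × 0.2420 = 0.421583 (base)
P(M+6) = C(4,3) × 0.758^1 × 0.242^3 = 4 × 0.7580 × 0.01417249 = 0.042971
Relative intensity = 0.042971 / 0.421583 × 100 = 10.2

10.2%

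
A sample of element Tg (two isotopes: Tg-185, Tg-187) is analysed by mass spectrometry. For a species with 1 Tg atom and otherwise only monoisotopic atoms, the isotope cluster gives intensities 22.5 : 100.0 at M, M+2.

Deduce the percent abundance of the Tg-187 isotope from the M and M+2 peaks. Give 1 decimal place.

If p is the fraction of Tg that is Tg-185, then I(M+2)/I(M) = [C(1,1)·p^0·(1−p)] / p^1 = 1·(1−p)/p = 100.0/22.5 = 4.4444
(1−p)/p = 4.4444/1 = 4.4444  ⇒  p = 1/(1 + 4.4444) = 0.1837
Tg-185: 18.4%, Tg-187: 81.6%.

81.6%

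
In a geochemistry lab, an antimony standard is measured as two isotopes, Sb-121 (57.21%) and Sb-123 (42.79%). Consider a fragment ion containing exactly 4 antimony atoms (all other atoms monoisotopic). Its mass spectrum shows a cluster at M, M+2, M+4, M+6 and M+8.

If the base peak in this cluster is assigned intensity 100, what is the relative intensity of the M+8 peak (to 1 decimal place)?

9.3

Term probabilities: M 0.1071, M+2 0.3205, M+4 0.3596, M+6 0.1793, M+8 0.0335. Base peak = M+4.
P(M+4) = C(4,2) × 0.5721^2 × 0.4279^2 = 6 × 0.32729841 × 0.18309841 = 0.359567 (base)
P(M+8) = C(4,4) × 0.5721^0 × 0.4279^4 = 1 × 1.0000 × 0.03352503 = 0.033525
Relative intensity = 0.033525 / 0.359567 × 100 = 9.3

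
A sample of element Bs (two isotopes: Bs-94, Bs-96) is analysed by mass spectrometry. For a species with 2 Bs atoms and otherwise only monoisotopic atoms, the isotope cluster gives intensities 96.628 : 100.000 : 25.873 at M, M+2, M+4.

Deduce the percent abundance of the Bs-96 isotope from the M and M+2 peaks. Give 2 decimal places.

Let p = fractional abundance of Bs-94. I(M+2)/I(M) = [C(2,1)·p^1·(1−p)] / p^2 = 2·(1−p)/p = 100.000/96.628 = 1.0349
(1−p)/p = 1.0349/2 = 0.5174  ⇒  p = 1/(1 + 0.5174) = 0.6590
Bs-94: 65.90%, Bs-96: 34.10%.

34.10%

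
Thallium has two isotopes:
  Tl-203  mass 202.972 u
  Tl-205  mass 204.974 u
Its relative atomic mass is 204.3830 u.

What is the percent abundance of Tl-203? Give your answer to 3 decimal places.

29.520%

Let x be the fractional abundance of Tl-203; then Tl-205 has abundance 1 − x.
202.972·x + 204.974·(1 − x) = 204.3830
(202.972 − 204.974)·x = 204.3830 − 204.974
x = -0.5910 / -2.002 = 0.29520 → 29.520% Tl-203, 70.480% Tl-205.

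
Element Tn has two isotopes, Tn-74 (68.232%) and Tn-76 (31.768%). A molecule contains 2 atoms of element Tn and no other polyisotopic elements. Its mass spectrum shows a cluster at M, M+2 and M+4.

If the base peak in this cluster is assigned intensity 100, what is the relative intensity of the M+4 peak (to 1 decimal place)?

(0.68232 + 0.31768)^2 gives M 0.4656, M+2 0.4335, M+4 0.1009; the largest is M.
P(M) = C(2,0) × 0.68232^2 × 0.31768^0 = 1 × 0.46556058 × 1.0000 = 0.465561 (base)
P(M+4) = C(2,2) × 0.68232^0 × 0.31768^2 = 1 × 1.0000 × 0.10092058 = 0.100921
Relative intensity = 0.100921 / 0.465561 × 100 = 21.7

21.7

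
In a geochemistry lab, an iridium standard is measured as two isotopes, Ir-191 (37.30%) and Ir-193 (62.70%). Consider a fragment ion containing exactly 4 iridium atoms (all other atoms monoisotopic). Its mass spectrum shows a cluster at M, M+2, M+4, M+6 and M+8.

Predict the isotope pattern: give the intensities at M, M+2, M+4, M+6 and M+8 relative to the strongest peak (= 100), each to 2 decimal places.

Expanding (0.3730 + 0.6270)^4:
P(M) = 0.3730^4 = 0.019357
P(M+2) = 4 × 0.3730^3 × 0.6270^1 = 0.130153
P(M+4) = 6 × 0.3730^2 × 0.6270^2 = 0.328174
P(M+6) = 4 × 0.3730^1 × 0.6270^3 = 0.367766
P(M+8) = 0.6270^4 = 0.154550
The M+6 peak is largest (0.367766); scaling to 100 gives 5.26 : 35.39 : 89.23 : 100.00 : 42.02.

5.26 : 35.39 : 89.23 : 100.00 : 42.02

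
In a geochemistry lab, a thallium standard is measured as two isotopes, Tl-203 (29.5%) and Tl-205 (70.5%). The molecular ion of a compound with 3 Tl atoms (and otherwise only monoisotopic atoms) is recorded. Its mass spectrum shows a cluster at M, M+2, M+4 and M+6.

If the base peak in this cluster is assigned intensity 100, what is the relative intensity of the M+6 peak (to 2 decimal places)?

79.66

Term probabilities: M 0.0257, M+2 0.1841, M+4 0.4399, M+6 0.3504. Base peak = M+4.
P(M+4) = C(3,2) × 0.295^1 × 0.705^2 = 3 × 0.2950 × 0.497025 = 0.439867 (base)
P(M+6) = C(3,3) × 0.295^0 × 0.705^3 = 1 × 1.0000 × 0.35040263 = 0.350403
Relative intensity = 0.350403 / 0.439867 × 100 = 79.66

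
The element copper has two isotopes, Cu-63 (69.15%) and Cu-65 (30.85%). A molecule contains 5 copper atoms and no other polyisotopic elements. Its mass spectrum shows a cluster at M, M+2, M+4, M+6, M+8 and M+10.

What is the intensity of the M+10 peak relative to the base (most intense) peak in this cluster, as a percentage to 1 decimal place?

Binomial terms of (0.6915 + 0.3085)^5: M 0.1581, M+2 0.3527, M+4 0.3147, M+6 0.1404, M+8 0.0313, M+10 0.0028 → M+2 is the base peak.
P(M+2) = C(5,1) × 0.6915^4 × 0.3085^1 = 5 × 0.2286487 × 0.3085 = 0.352691 (base)
P(M+10) = C(5,5) × 0.6915^0 × 0.3085^5 = 1 × 1.0000 × 0.00279432 = 0.002794
Relative intensity = 0.002794 / 0.352691 × 100 = 0.8

0.8%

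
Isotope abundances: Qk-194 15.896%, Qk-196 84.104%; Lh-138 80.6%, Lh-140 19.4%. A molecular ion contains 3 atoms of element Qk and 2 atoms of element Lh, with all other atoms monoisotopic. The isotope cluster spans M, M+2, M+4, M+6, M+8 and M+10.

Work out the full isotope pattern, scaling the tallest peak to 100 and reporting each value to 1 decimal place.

0.5 : 8.6 : 48.4 : 100.0 : 40.2 : 4.5

Element Qk pattern (n=3): 0.00401665 : 0.06375491 : 0.33732025 : 0.5949082
Element Lh pattern (n=2): 0.649636 : 0.312728 : 0.037636
Convolve the two distributions (both contribute in 2-u steps):
  M: 0.00401665×0.649636 = 0.002609
  M+2: 0.00401665×0.312728 + 0.06375491×0.649636 = 0.042674
  M+4: 0.00401665×0.037636 + 0.06375491×0.312728 + 0.33732025×0.649636 = 0.239224
  M+6: 0.06375491×0.037636 + 0.33732025×0.312728 + 0.5949082×0.649636 = 0.494363
  M+8: 0.33732025×0.037636 + 0.5949082×0.312728 = 0.198740
  M+10: 0.5949082×0.037636 = 0.022390
Scale to base peak (0.494363) = 100: 0.5 : 8.6 : 48.4 : 100.0 : 40.2 : 4.5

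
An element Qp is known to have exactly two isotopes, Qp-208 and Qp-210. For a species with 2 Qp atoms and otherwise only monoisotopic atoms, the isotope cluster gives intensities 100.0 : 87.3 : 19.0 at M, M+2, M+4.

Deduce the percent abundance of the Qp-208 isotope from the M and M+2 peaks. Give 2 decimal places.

If p is the fraction of Qp that is Qp-208, then I(M+2)/I(M) = [C(2,1)·p^1·(1−p)] / p^2 = 2·(1−p)/p = 87.3/100.0 = 0.8730
(1−p)/p = 0.8730/2 = 0.4365  ⇒  p = 1/(1 + 0.4365) = 0.6961
Qp-208: 69.61%, Qp-210: 30.39%.

69.61%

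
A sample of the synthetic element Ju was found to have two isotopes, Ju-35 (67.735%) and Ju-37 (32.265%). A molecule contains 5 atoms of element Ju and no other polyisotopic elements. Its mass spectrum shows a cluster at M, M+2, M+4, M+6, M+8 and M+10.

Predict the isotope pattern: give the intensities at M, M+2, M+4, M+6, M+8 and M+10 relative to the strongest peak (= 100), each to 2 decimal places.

41.99 : 100.00 : 95.27 : 45.38 : 10.81 : 1.03

Each Ju atom is independently Ju-35 (p = 0.67735) or Ju-37 (q = 0.32265); the cluster is the binomial expansion (p + q)^5.
P(M) = 0.67735^5 = 0.142582
P(M+2) = 5 × 0.67735^4 × 0.32265^1 = 0.339589
P(M+4) = 10 × 0.67735^3 × 0.32265^2 = 0.323521
P(M+6) = 10 × 0.67735^2 × 0.32265^3 = 0.154107
P(M+8) = 5 × 0.67735^1 × 0.32265^4 = 0.036704
P(M+10) = 0.32265^5 = 0.003497
The M+2 peak is largest (0.339589); scaling to 100 gives 41.99 : 100.00 : 95.27 : 45.38 : 10.81 : 1.03.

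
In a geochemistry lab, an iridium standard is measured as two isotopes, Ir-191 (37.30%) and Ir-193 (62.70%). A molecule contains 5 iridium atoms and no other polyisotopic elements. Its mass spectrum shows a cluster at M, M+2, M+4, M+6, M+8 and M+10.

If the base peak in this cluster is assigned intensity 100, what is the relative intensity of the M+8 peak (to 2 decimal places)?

84.05

(0.3730 + 0.6270)^5 gives M 0.0072, M+2 0.0607, M+4 0.2040, M+6 0.3429, M+8 0.2882, M+10 0.0969; the largest is M+6.
P(M+6) = C(5,3) × 0.3730^2 × 0.6270^3 = 10 × 0.139129 × 0.24649188 = 0.342942 (base)
P(M+8) = C(5,4) × 0.3730^1 × 0.6270^4 = 5 × 0.3730 × 0.15455041 = 0.288237
Relative intensity = 0.288237 / 0.342942 × 100 = 84.05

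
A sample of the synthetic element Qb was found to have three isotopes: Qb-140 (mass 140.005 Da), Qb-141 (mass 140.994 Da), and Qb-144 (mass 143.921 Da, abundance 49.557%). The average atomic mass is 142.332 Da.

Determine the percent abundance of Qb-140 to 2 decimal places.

11.38%

Let x and y be the fractions of Qb-140 and Qb-141. Then x + y = 1 − 0.49557 = 0.50443 and 140.005x + 140.994y = 142.332 − 0.49557×143.921 = 71.00907003.
Substituting: 140.005x + 140.994(0.50443 − x) = 71.00907003
(140.005 − 140.994)x = -0.11253339  ⇒  x = 0.11379, y = 0.39064
Qb-140: 11.38%, Qb-141: 39.06%.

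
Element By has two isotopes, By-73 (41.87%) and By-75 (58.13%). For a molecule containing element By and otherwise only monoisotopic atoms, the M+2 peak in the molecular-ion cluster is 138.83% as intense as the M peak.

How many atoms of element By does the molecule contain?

1

The M+2/M ratio from n By atoms is n · q/p = n · 0.5813/0.4187.
n = 1.3883 × 0.4187/0.5813 = 1.00 ≈ 1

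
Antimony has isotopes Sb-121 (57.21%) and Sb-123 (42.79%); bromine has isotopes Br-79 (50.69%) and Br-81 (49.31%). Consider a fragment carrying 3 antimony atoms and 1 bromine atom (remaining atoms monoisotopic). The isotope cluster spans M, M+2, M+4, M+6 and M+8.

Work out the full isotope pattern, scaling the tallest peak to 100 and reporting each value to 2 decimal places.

Antimony pattern (n=3): 0.18724742 : 0.42015297 : 0.3142518 : 0.07834781
Bromine pattern (n=1): 0.5069 : 0.4931
Convolve the two distributions (both contribute in 2-u steps):
  M: 0.18724742×0.5069 = 0.094916
  M+2: 0.18724742×0.4931 + 0.42015297×0.5069 = 0.305307
  M+4: 0.42015297×0.4931 + 0.3142518×0.5069 = 0.366472
  M+6: 0.3142518×0.4931 + 0.07834781×0.5069 = 0.194672
  M+8: 0.07834781×0.4931 = 0.038633
Scale to base peak (0.366472) = 100: 25.90 : 83.31 : 100.00 : 53.12 : 10.54

25.90 : 83.31 : 100.00 : 53.12 : 10.54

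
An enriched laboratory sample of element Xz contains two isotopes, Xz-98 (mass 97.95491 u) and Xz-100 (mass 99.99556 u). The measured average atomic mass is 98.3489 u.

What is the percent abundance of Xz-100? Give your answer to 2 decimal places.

19.31%

Let x be the fractional abundance of Xz-98; then Xz-100 has abundance 1 − x.
97.95491·x + 99.99556·(1 − x) = 98.3489
(97.95491 − 99.99556)·x = 98.3489 − 99.99556
x = -1.64666 / -2.04065 = 0.80693 → 80.69% Xz-98, 19.31% Xz-100.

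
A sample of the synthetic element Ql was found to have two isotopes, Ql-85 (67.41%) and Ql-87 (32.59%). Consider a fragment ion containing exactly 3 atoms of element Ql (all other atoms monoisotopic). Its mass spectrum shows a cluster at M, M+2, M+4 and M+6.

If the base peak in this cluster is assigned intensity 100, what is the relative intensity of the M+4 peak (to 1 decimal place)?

Term probabilities: M 0.3063, M+2 0.4443, M+4 0.2148, M+6 0.0346. Base peak = M+2.
P(M+2) = C(3,1) × 0.6741^2 × 0.3259^1 = 3 × 0.45441081 × 0.3259 = 0.444277 (base)
P(M+4) = C(3,2) × 0.6741^1 × 0.3259^2 = 3 × 0.6741 × 0.10621081 = 0.214790
Relative intensity = 0.214790 / 0.444277 × 100 = 48.3

48.3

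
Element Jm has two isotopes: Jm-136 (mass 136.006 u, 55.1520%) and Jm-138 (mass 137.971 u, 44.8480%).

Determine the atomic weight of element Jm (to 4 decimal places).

136.8873 u

Ar = Σ fᵢ·mᵢ = 0.551520 × 136.006 + 0.448480 × 137.971
= 75.01003 + 61.87723 = 136.88726 u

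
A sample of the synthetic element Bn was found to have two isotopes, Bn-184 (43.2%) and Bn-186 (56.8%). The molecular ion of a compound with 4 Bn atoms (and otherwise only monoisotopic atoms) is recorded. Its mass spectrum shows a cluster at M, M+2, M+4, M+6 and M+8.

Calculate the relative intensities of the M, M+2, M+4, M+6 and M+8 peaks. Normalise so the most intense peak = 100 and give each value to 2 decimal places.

9.64 : 50.70 : 100.00 : 87.65 : 28.81

Each Bn atom is independently Bn-184 (p = 0.432) or Bn-186 (q = 0.568); the cluster is the binomial expansion (p + q)^4.
P(M) = 0.432^4 = 0.034829
P(M+2) = 4 × 0.432^3 × 0.568^1 = 0.183172
P(M+4) = 6 × 0.432^2 × 0.568^2 = 0.361256
P(M+6) = 4 × 0.432^1 × 0.568^3 = 0.316657
P(M+8) = 0.568^4 = 0.104086
The M+4 peak is largest (0.361256); scaling to 100 gives 9.64 : 50.70 : 100.00 : 87.65 : 28.81.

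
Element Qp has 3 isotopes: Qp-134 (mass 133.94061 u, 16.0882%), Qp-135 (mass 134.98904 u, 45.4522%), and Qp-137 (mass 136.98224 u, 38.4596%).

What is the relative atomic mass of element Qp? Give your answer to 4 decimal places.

135.5869 u

Ar = Σ fᵢ·mᵢ = 0.160882 × 133.94061 + 0.454522 × 134.98904 + 0.384596 × 136.98224
= 21.548633 + 61.355488 + 52.682822 = 135.586943 u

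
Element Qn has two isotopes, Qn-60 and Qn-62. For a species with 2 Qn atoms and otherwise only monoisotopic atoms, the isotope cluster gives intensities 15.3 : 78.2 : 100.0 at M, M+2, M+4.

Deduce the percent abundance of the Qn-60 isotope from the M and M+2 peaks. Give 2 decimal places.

If p is the fraction of Qn that is Qn-60, then I(M+2)/I(M) = [C(2,1)·p^1·(1−p)] / p^2 = 2·(1−p)/p = 78.2/15.3 = 5.1111
(1−p)/p = 5.1111/2 = 2.5556  ⇒  p = 1/(1 + 2.5556) = 0.2812
Qn-60: 28.12%, Qn-62: 71.88%.

28.12%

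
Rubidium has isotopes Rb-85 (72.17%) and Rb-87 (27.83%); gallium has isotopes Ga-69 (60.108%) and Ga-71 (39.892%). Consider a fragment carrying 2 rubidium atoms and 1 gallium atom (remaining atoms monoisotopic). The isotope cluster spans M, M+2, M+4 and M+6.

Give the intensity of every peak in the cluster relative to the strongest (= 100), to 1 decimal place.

Rubidium pattern (n=2): 0.52085089 : 0.40169822 : 0.07745089
Gallium pattern (n=1): 0.60108 : 0.39892
Convolve the two distributions (both contribute in 2-u steps):
  M: 0.52085089×0.60108 = 0.313073
  M+2: 0.52085089×0.39892 + 0.40169822×0.60108 = 0.449231
  M+4: 0.40169822×0.39892 + 0.07745089×0.60108 = 0.206800
  M+6: 0.07745089×0.39892 = 0.030897
Scale to base peak (0.449231) = 100: 69.7 : 100.0 : 46.0 : 6.9

69.7 : 100.0 : 46.0 : 6.9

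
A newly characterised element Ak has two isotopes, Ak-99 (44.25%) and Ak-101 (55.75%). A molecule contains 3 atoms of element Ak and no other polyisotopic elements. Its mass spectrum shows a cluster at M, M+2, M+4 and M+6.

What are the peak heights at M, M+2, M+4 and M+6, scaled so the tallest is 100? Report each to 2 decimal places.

21.00 : 79.37 : 100.00 : 42.00

Expanding (0.4425 + 0.5575)^3:
P(M) = 0.4425^3 = 0.086644
P(M+2) = 3 × 0.4425^2 × 0.5575^1 = 0.327486
P(M+4) = 3 × 0.4425^1 × 0.5575^2 = 0.412595
P(M+6) = 0.5575^3 = 0.173274
The M+4 peak is largest (0.412595); scaling to 100 gives 21.00 : 79.37 : 100.00 : 42.00.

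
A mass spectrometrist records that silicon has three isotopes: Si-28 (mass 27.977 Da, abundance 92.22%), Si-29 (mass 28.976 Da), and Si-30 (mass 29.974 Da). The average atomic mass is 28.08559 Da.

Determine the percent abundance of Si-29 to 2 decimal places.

The remaining 7.78% is split between Si-29 (fraction x) and Si-30 (fraction 0.0778 − x).
Substituting: 28.976x + 29.974(0.0778 − x) = 2.2852006
(28.976 − 29.974)x = -0.0467766  ⇒  x = 0.04687, y = 0.03093
Si-29: 4.69%, Si-30: 3.09%.

4.69%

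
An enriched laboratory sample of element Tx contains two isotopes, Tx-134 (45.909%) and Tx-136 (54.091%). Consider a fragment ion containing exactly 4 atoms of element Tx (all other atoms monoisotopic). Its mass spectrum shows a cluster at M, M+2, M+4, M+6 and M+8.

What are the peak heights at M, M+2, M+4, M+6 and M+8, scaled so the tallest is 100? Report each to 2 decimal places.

12.01 : 56.58 : 100.00 : 78.55 : 23.14

Each Tx atom is independently Tx-134 (p = 0.45909) or Tx-136 (q = 0.54091); the cluster is the binomial expansion (p + q)^4.
P(M) = 0.45909^4 = 0.044421
P(M+2) = 4 × 0.45909^3 × 0.54091^1 = 0.209353
P(M+4) = 6 × 0.45909^2 × 0.54091^2 = 0.369996
P(M+6) = 4 × 0.45909^1 × 0.54091^3 = 0.290625
P(M+8) = 0.54091^4 = 0.085605
The M+4 peak is largest (0.369996); scaling to 100 gives 12.01 : 56.58 : 100.00 : 78.55 : 23.14.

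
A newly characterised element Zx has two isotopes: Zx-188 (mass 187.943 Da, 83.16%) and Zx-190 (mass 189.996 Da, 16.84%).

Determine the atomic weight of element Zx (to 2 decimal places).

188.29 Da

Average mass = Σ (abundance × isotope mass) = 0.8316 × 187.943 + 0.1684 × 189.996
= 156.2934 + 31.9953 = 188.2887 Da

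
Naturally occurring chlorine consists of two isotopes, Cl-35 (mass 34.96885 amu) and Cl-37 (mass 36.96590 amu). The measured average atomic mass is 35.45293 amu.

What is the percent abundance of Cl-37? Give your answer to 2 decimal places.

Writing the weighted mean with unknown fraction x of Cl-35:
34.96885·x + 36.96590·(1 − x) = 35.45293
(34.96885 − 36.96590)·x = 35.45293 − 36.96590
x = -1.51297 / -1.99705 = 0.75760 → 75.76% Cl-35, 24.24% Cl-37.

24.24%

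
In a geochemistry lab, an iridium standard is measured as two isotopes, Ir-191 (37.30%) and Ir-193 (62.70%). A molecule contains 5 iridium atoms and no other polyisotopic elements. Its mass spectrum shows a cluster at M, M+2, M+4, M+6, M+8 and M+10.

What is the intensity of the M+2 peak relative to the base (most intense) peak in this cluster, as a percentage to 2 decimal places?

Binomial terms of (0.3730 + 0.6270)^5: M 0.0072, M+2 0.0607, M+4 0.2040, M+6 0.3429, M+8 0.2882, M+10 0.0969 → M+6 is the base peak.
P(M+6) = C(5,3) × 0.3730^2 × 0.6270^3 = 10 × 0.139129 × 0.24649188 = 0.342942 (base)
P(M+2) = C(5,1) × 0.3730^4 × 0.6270^1 = 5 × 0.01935688 × 0.6270 = 0.060684
Relative intensity = 0.060684 / 0.342942 × 100 = 17.70

17.70%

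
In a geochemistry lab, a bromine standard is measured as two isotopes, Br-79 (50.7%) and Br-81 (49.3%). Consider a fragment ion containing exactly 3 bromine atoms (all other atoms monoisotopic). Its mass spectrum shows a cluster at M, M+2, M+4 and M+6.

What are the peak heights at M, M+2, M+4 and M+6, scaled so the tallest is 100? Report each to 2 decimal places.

Expanding (0.507 + 0.493)^3:
P(M) = 0.507^3 = 0.130324
P(M+2) = 3 × 0.507^2 × 0.493^1 = 0.380175
P(M+4) = 3 × 0.507^1 × 0.493^2 = 0.369678
P(M+6) = 0.493^3 = 0.119823
The M+2 peak is largest (0.380175); scaling to 100 gives 34.28 : 100.00 : 97.24 : 31.52.

34.28 : 100.00 : 97.24 : 31.52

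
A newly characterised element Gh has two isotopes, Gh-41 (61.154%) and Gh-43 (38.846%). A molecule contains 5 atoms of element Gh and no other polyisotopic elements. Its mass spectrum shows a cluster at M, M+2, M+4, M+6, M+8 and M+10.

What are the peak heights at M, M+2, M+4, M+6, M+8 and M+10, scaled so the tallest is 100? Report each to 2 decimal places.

24.78 : 78.71 : 100.00 : 63.52 : 20.17 : 2.56

Expanding (0.61154 + 0.38846)^5:
P(M) = 0.61154^5 = 0.085531
P(M+2) = 5 × 0.61154^4 × 0.38846^1 = 0.271654
P(M+4) = 10 × 0.61154^3 × 0.38846^2 = 0.345118
P(M+6) = 10 × 0.61154^2 × 0.38846^3 = 0.219224
P(M+8) = 5 × 0.61154^1 × 0.38846^4 = 0.069627
P(M+10) = 0.38846^5 = 0.008846
The M+4 peak is largest (0.345118); scaling to 100 gives 24.78 : 78.71 : 100.00 : 63.52 : 20.17 : 2.56.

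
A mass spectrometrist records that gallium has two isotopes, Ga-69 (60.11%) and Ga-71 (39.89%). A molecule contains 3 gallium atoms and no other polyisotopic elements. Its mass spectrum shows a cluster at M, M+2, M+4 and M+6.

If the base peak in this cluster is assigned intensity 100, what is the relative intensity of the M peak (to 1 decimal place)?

(0.6011 + 0.3989)^3 gives M 0.2172, M+2 0.4324, M+4 0.2869, M+6 0.0635; the largest is M+2.
P(M+2) = C(3,1) × 0.6011^2 × 0.3989^1 = 3 × 0.36132121 × 0.3989 = 0.432393 (base)
P(M) = C(3,0) × 0.6011^3 × 0.3989^0 = 1 × 0.21719018 × 1.0000 = 0.217190
Relative intensity = 0.217190 / 0.432393 × 100 = 50.2

50.2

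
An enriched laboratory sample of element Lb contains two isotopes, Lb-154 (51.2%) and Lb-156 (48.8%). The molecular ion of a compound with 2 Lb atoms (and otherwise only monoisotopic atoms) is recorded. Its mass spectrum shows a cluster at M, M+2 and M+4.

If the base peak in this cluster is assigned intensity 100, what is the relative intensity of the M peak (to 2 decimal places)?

Binomial terms of (0.512 + 0.488)^2: M 0.2621, M+2 0.4997, M+4 0.2381 → M+2 is the base peak.
P(M+2) = C(2,1) × 0.512^1 × 0.488^1 = 2 × 0.5120 × 0.4880 = 0.499712 (base)
P(M) = C(2,0) × 0.512^2 × 0.488^0 = 1 × 0.262144 × 1.0000 = 0.262144
Relative intensity = 0.262144 / 0.499712 × 100 = 52.46

52.46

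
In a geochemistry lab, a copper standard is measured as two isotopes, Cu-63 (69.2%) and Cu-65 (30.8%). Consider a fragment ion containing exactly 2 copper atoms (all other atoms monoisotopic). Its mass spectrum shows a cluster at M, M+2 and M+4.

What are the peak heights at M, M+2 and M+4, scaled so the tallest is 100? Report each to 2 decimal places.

Each Cu atom is independently Cu-63 (p = 0.692) or Cu-65 (q = 0.308); the cluster is the binomial expansion (p + q)^2.
P(M) = 0.692^2 = 0.478864
P(M+2) = 2 × 0.692^1 × 0.308^1 = 0.426272
P(M+4) = 0.308^2 = 0.094864
The M peak is largest (0.478864); scaling to 100 gives 100.00 : 89.02 : 19.81.

100.00 : 89.02 : 19.81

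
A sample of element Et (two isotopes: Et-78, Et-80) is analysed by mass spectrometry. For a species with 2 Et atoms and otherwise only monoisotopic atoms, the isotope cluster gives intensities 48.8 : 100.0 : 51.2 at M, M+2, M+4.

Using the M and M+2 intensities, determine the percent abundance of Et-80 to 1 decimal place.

50.6%

If p is the fraction of Et that is Et-78, then I(M+2)/I(M) = [C(2,1)·p^1·(1−p)] / p^2 = 2·(1−p)/p = 100.0/48.8 = 2.0492
(1−p)/p = 2.0492/2 = 1.0246  ⇒  p = 1/(1 + 1.0246) = 0.4939
Et-78: 49.4%, Et-80: 50.6%.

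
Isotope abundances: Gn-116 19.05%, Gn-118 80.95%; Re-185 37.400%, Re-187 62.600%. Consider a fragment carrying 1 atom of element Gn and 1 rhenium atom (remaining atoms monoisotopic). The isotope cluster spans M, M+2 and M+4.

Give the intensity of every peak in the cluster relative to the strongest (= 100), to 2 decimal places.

Element Gn pattern (n=1): 0.1905 : 0.8095
Rhenium pattern (n=1): 0.3740 : 0.6260
Convolve the two distributions (both contribute in 2-u steps):
  M: 0.1905×0.3740 = 0.071247
  M+2: 0.1905×0.6260 + 0.8095×0.3740 = 0.422006
  M+4: 0.8095×0.6260 = 0.506747
Scale to base peak (0.506747) = 100: 14.06 : 83.28 : 100.00

14.06 : 83.28 : 100.00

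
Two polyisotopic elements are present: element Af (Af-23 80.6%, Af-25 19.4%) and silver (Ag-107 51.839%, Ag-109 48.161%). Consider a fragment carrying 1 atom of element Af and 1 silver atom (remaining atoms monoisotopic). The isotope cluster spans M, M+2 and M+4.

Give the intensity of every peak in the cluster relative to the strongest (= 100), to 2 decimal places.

85.49 : 100.00 : 19.12

Element Af pattern (n=1): 0.8060 : 0.1940
Silver pattern (n=1): 0.51839 : 0.48161
Convolve the two distributions (both contribute in 2-u steps):
  M: 0.8060×0.51839 = 0.417822
  M+2: 0.8060×0.48161 + 0.1940×0.51839 = 0.488745
  M+4: 0.1940×0.48161 = 0.093432
Scale to base peak (0.488745) = 100: 85.49 : 100.00 : 19.12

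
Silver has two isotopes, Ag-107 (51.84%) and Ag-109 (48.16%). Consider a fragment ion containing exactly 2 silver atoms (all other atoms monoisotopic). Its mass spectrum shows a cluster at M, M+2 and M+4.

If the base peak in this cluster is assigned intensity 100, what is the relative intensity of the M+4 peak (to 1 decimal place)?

Term probabilities: M 0.2687, M+2 0.4993, M+4 0.2319. Base peak = M+2.
P(M+2) = C(2,1) × 0.5184^1 × 0.4816^1 = 2 × 0.5184 × 0.4816 = 0.499323 (base)
P(M+4) = C(2,2) × 0.5184^0 × 0.4816^2 = 1 × 1.0000 × 0.23193856 = 0.231939
Relative intensity = 0.231939 / 0.499323 × 100 = 46.5

46.5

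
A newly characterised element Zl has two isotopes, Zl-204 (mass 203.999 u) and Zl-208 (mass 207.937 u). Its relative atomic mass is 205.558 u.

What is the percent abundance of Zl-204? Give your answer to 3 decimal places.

60.411%

Writing the weighted mean with unknown fraction x of Zl-204:
203.999·x + 207.937·(1 − x) = 205.558
(203.999 − 207.937)·x = 205.558 − 207.937
x = -2.379 / -3.938 = 0.60411 → 60.411% Zl-204, 39.589% Zl-208.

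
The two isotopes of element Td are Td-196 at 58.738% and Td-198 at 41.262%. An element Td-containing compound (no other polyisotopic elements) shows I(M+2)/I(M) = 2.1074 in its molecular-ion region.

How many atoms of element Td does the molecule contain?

The M+2/M ratio from n Td atoms is n · q/p = n · 0.41262/0.58738.
n = 2.1074 × 0.58738/0.41262 = 3.00 ≈ 3

3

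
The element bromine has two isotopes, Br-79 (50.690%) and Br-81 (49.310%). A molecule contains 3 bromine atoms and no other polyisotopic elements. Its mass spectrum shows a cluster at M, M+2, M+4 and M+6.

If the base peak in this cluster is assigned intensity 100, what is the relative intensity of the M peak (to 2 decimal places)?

Term probabilities: M 0.1302, M+2 0.3801, M+4 0.3698, M+6 0.1199. Base peak = M+2.
P(M+2) = C(3,1) × 0.50690^2 × 0.49310^1 = 3 × 0.25694761 × 0.4931 = 0.380103 (base)
P(M) = C(3,0) × 0.50690^3 × 0.49310^0 = 1 × 0.13024674 × 1.0000 = 0.130247
Relative intensity = 0.130247 / 0.380103 × 100 = 34.27

34.27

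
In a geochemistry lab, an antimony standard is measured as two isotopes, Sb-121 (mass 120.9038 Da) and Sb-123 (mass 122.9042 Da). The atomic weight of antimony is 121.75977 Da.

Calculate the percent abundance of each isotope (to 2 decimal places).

Sb-121: 57.21%, Sb-123: 42.79%

With x = fraction of Sb-121 (so Sb-123 is 1 − x):
120.9038·x + 122.9042·(1 − x) = 121.75977
(120.9038 − 122.9042)·x = 121.75977 − 122.9042
x = -1.14443 / -2.0004 = 0.57210 → 57.21% Sb-121, 42.79% Sb-123.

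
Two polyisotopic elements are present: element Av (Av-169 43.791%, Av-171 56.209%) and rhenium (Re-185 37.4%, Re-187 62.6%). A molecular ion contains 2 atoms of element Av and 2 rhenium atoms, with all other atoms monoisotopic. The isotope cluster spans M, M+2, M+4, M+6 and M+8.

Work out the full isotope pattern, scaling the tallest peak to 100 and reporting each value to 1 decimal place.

Element Av pattern (n=2): 0.19176517 : 0.49228966 : 0.31594517
Rhenium pattern (n=2): 0.139876 : 0.468248 : 0.391876
Convolve the two distributions (both contribute in 2-u steps):
  M: 0.19176517×0.139876 = 0.026823
  M+2: 0.19176517×0.468248 + 0.49228966×0.139876 = 0.158653
  M+4: 0.19176517×0.391876 + 0.49228966×0.468248 + 0.31594517×0.139876 = 0.349855
  M+6: 0.49228966×0.391876 + 0.31594517×0.468248 = 0.340857
  M+8: 0.31594517×0.391876 = 0.123811
Scale to base peak (0.349855) = 100: 7.7 : 45.3 : 100.0 : 97.4 : 35.4

7.7 : 45.3 : 100.0 : 97.4 : 35.4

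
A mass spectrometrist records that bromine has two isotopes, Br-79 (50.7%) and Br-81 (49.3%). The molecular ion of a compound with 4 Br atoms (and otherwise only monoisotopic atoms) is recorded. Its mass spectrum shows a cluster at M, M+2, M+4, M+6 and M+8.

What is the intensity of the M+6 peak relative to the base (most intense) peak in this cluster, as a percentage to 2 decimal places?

Term probabilities: M 0.0661, M+2 0.2570, M+4 0.3749, M+6 0.2430, M+8 0.0591. Base peak = M+4.
P(M+4) = C(4,2) × 0.507^2 × 0.493^2 = 6 × 0.257049 × 0.243049 = 0.374853 (base)
P(M+6) = C(4,3) × 0.507^1 × 0.493^3 = 4 × 0.5070 × 0.11982316 = 0.243001
Relative intensity = 0.243001 / 0.374853 × 100 = 64.83

64.83%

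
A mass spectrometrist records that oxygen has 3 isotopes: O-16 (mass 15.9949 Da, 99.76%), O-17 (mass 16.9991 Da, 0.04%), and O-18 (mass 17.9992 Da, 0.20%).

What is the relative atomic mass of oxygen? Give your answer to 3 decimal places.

The abundance-weighted mean is 0.9976 × 15.9949 + 0.0004 × 16.9991 + 0.0020 × 17.9992
= 15.95651 + 0.00680 + 0.03600 = 15.99931 Da

15.999 Da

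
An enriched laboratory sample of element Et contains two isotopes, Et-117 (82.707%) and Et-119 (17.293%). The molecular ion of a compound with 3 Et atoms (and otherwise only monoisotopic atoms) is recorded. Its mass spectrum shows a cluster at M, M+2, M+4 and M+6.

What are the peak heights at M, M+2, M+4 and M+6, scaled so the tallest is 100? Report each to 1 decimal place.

Each Et atom is independently Et-117 (p = 0.82707) or Et-119 (q = 0.17293); the cluster is the binomial expansion (p + q)^3.
P(M) = 0.82707^3 = 0.565753
P(M+2) = 3 × 0.82707^2 × 0.17293^1 = 0.354876
P(M+4) = 3 × 0.82707^1 × 0.17293^2 = 0.074200
P(M+6) = 0.17293^3 = 0.005171
The M peak is largest (0.565753); scaling to 100 gives 100.0 : 62.7 : 13.1 : 0.9.

100.0 : 62.7 : 13.1 : 0.9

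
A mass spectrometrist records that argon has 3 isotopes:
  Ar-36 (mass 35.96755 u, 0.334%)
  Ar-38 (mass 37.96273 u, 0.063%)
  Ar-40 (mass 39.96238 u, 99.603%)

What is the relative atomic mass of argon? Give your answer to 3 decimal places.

Average mass = Σ (abundance × isotope mass) = 0.00334 × 35.96755 + 0.00063 × 37.96273 + 0.99603 × 39.96238
= 0.120132 + 0.023917 + 39.803729 = 39.947778 u

39.948 u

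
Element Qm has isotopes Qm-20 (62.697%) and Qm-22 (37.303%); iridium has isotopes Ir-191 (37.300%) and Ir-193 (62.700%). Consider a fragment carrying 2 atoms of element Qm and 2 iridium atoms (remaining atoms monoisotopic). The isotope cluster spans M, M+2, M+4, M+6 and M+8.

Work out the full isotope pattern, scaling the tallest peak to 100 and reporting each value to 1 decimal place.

Element Qm pattern (n=2): 0.39309138 : 0.46775724 : 0.13915138
Iridium pattern (n=2): 0.139129 : 0.467742 : 0.393129
Convolve the two distributions (both contribute in 2-u steps):
  M: 0.39309138×0.139129 = 0.054690
  M+2: 0.39309138×0.467742 + 0.46775724×0.139129 = 0.248944
  M+4: 0.39309138×0.393129 + 0.46775724×0.467742 + 0.13915138×0.139129 = 0.392685
  M+6: 0.46775724×0.393129 + 0.13915138×0.467742 = 0.248976
  M+8: 0.13915138×0.393129 = 0.054704
Scale to base peak (0.392685) = 100: 13.9 : 63.4 : 100.0 : 63.4 : 13.9

13.9 : 63.4 : 100.0 : 63.4 : 13.9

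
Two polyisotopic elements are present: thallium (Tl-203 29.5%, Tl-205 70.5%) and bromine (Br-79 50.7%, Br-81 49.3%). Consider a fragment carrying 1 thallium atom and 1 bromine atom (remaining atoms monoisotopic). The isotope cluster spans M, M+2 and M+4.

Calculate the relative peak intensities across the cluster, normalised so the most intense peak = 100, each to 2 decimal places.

29.74 : 100.00 : 69.12

Thallium pattern (n=1): 0.2950 : 0.7050
Bromine pattern (n=1): 0.5070 : 0.4930
Convolve the two distributions (both contribute in 2-u steps):
  M: 0.2950×0.5070 = 0.149565
  M+2: 0.2950×0.4930 + 0.7050×0.5070 = 0.502870
  M+4: 0.7050×0.4930 = 0.347565
Scale to base peak (0.502870) = 100: 29.74 : 100.00 : 69.12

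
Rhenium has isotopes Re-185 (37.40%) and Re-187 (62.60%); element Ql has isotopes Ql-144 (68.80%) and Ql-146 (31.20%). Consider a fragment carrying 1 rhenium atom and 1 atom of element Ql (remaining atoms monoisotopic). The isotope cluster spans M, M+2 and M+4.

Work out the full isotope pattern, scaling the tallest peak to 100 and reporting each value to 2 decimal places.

47.01 : 100.00 : 35.68

Rhenium pattern (n=1): 0.3740 : 0.6260
Element Ql pattern (n=1): 0.6880 : 0.3120
Convolve the two distributions (both contribute in 2-u steps):
  M: 0.3740×0.6880 = 0.257312
  M+2: 0.3740×0.3120 + 0.6260×0.6880 = 0.547376
  M+4: 0.6260×0.3120 = 0.195312
Scale to base peak (0.547376) = 100: 47.01 : 100.00 : 35.68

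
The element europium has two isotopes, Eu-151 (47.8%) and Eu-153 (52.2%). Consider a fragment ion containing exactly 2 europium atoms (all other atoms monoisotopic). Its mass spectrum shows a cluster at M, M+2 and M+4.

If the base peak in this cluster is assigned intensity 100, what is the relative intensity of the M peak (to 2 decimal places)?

45.79

Binomial terms of (0.478 + 0.522)^2: M 0.2285, M+2 0.4990, M+4 0.2725 → M+2 is the base peak.
P(M+2) = C(2,1) × 0.478^1 × 0.522^1 = 2 × 0.4780 × 0.5220 = 0.499032 (base)
P(M) = C(2,0) × 0.478^2 × 0.522^0 = 1 × 0.228484 × 1.0000 = 0.228484
Relative intensity = 0.228484 / 0.499032 × 100 = 45.79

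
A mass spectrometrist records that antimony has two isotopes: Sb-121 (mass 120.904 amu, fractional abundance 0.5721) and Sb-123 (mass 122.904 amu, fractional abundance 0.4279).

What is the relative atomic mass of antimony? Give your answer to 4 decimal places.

121.7598 amu

The abundance-weighted mean is 0.5721 × 120.904 + 0.4279 × 122.904
= 69.16918 + 52.59062 = 121.75980 amu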